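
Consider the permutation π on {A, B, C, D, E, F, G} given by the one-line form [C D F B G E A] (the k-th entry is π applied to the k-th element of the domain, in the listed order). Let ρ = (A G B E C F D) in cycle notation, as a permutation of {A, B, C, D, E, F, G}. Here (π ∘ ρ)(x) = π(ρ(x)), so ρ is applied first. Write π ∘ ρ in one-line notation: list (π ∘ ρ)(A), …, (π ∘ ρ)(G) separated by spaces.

Chase each element through ρ then π: A → G → A; B → E → G; C → F → E; D → A → C; E → C → F; F → D → B; G → B → D.
Collecting the images, π ∘ ρ = [A G E C F B D].

A G E C F B D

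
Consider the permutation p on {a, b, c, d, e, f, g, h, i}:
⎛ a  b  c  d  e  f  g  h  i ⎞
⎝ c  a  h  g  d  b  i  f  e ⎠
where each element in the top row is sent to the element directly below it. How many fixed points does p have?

No element satisfies p(x) = x, so there are 0 fixed points.

0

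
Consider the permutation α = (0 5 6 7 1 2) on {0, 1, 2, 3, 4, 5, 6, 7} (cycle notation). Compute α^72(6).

6 lies in the 6-cycle (0 5 6 7 1 2).
Since the cycle has length 6, α^72 acts on it the same as α^0 (72 mod 6 = 0).
So α^72(6) = 6.

6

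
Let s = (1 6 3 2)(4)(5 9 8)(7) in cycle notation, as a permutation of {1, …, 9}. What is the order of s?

The disjoint cycles have lengths 4, 3, 1, 1.
The order of s is the least common multiple of its cycle lengths: lcm(4, 3) = 12.

12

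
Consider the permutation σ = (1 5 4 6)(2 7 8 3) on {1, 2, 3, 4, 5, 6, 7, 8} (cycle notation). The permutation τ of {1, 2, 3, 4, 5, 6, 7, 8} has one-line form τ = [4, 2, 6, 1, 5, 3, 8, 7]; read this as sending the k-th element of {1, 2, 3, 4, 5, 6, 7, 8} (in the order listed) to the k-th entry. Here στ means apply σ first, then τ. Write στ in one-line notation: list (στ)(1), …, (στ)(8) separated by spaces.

Chase each element through σ then τ: 1 → 5 → 5; 2 → 7 → 8; 3 → 2 → 2; 4 → 6 → 3; 5 → 4 → 1; 6 → 1 → 4; 7 → 8 → 7; 8 → 3 → 6.
So στ in one-line form is 5 8 2 3 1 4 7 6.

5 8 2 3 1 4 7 6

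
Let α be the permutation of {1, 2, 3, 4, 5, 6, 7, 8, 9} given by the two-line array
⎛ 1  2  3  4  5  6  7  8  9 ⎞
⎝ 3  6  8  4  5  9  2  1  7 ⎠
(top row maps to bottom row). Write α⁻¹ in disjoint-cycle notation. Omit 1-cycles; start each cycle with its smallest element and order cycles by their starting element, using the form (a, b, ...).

First write α in disjoint cycles: (1, 3, 8)(2, 6, 9, 7).
The inverse reverses every cycle; in canonical form, α⁻¹ = (1, 8, 3)(2, 7, 9, 6).

(1, 8, 3)(2, 7, 9, 6)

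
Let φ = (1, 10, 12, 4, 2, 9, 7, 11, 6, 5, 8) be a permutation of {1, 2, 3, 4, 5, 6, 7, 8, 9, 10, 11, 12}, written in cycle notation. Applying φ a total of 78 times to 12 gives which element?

4

12 lies in the 11-cycle (1, 10, 12, 4, 2, 9, 7, 11, 6, 5, 8).
Since the cycle has length 11, φ^78 acts on it the same as φ^1 (78 mod 11 = 1).
Stepping 1 place around the cycle: 12 → 4.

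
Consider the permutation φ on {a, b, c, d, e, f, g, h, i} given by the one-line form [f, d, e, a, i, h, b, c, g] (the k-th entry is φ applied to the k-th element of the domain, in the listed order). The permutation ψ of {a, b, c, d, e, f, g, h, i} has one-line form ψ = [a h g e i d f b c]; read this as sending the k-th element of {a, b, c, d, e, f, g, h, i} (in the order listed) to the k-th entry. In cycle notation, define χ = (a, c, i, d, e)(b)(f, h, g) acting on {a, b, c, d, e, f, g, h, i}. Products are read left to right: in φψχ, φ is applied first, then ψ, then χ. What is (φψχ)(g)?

g

Apply the permutations in order: φ(g) = b, then ψ(b) = h, then χ(h) = g. So (φψχ)(g) = g.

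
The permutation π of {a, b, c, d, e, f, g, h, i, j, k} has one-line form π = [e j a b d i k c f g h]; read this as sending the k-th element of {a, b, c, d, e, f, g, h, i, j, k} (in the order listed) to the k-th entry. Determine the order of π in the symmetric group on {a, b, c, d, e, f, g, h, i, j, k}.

Writing π as disjoint cycles, the cycle lengths are 9, 2.
Since disjoint cycles commute, ord(π) = lcm(9, 2) = 18.

18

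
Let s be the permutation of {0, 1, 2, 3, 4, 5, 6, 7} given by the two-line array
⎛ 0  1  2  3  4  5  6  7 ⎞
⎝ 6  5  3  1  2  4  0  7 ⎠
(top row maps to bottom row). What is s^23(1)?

Tracing 1 → 5 → … returns to 1 after 5 steps, so 1 lies in a 5-cycle (1, 5, 4, 2, 3).
Powers repeat with period 5 on this cycle, and 23 mod 5 = 3, so s^23(1) = s^3(1).
Advancing 3 steps from 1: 1 → 5 → 4 → 2.

2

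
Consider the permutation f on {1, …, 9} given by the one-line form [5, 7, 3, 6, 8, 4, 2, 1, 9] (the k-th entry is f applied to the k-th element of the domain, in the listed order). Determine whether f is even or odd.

In disjoint-cycle form the cycle lengths are 3, 2, 2, 1, 1.
A cycle is odd iff its length is even; f has 2 even-length cycles, so sgn(f) = (−1)^2 and f is even.

even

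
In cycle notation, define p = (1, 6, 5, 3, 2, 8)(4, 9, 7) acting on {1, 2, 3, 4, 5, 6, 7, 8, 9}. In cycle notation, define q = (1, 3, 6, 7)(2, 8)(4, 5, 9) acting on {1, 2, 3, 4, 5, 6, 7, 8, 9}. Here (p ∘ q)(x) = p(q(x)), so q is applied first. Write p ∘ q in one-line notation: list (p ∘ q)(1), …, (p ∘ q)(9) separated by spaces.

2 1 5 3 7 4 6 8 9

(p ∘ q)(x) = p(q(x)). Computing each image: p(q(1)) = p(3) = 2, p(q(2)) = p(8) = 1, p(q(3)) = p(6) = 5, p(q(4)) = p(5) = 3, p(q(5)) = p(9) = 7, p(q(6)) = p(7) = 4, p(q(7)) = p(1) = 6, p(q(8)) = p(2) = 8, p(q(9)) = p(4) = 9.
Hence p ∘ q = [2 1 5 3 7 4 6 8 9].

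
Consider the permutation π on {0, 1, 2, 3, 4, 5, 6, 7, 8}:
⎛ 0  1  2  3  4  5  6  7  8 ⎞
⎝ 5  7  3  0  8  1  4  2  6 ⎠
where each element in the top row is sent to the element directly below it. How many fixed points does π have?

No element satisfies π(x) = x, so there are 0 fixed points.

0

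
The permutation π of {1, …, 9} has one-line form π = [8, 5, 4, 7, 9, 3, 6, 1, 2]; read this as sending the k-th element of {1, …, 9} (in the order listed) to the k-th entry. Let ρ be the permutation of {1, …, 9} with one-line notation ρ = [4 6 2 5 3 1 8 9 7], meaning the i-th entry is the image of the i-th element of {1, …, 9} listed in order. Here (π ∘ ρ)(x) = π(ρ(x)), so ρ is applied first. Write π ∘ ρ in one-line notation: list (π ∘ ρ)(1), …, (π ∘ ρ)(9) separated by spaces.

(π ∘ ρ)(x) = π(ρ(x)). Computing each image: π(ρ(1)) = π(4) = 7, π(ρ(2)) = π(6) = 3, π(ρ(3)) = π(2) = 5, π(ρ(4)) = π(5) = 9, π(ρ(5)) = π(3) = 4, π(ρ(6)) = π(1) = 8, π(ρ(7)) = π(8) = 1, π(ρ(8)) = π(9) = 2, π(ρ(9)) = π(7) = 6.
Hence π ∘ ρ = [7 3 5 9 4 8 1 2 6].

7 3 5 9 4 8 1 2 6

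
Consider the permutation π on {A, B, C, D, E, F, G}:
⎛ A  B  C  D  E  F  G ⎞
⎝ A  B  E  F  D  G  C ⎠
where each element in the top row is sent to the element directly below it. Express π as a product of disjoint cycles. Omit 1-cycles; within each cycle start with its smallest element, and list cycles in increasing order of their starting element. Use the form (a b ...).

(C E D F G)

Iterating π from C gives C → E → D → F → G → C; that is the 5-cycle (C E D F G).
Continuing from each remaining unvisited element yields (C E D F G).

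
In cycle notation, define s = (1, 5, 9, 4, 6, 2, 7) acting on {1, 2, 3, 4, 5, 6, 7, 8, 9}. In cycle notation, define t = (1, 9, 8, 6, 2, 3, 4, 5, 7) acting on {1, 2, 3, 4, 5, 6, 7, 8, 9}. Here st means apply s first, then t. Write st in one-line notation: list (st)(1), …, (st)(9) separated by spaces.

For each element, apply s then t: 1 → 5 → 7; 2 → 7 → 1; 3 → 3 → 4; 4 → 6 → 2; 5 → 9 → 8; 6 → 2 → 3; 7 → 1 → 9; 8 → 8 → 6; 9 → 4 → 5.
So st in one-line form is 7 1 4 2 8 3 9 6 5.

7 1 4 2 8 3 9 6 5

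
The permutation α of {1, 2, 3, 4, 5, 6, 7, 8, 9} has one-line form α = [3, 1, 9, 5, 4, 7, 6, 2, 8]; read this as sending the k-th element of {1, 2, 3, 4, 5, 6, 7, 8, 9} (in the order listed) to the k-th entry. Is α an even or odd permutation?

In disjoint-cycle form the cycle lengths are 5, 2, 2.
A cycle of length ℓ contributes ℓ−1 transpositions, so α is a product of 4 + 1 + 1 = 6 transpositions — even.

even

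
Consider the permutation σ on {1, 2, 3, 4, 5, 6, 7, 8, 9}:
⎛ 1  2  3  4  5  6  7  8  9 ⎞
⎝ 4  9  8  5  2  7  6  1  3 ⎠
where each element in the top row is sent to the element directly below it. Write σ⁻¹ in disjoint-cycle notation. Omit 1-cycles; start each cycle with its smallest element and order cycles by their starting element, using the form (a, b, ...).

The cycle decomposition of σ is (1, 4, 5, 2, 9, 3, 8)(6, 7).
The inverse reverses every cycle; in canonical form, σ⁻¹ = (1, 8, 3, 9, 2, 5, 4)(6, 7).

(1, 8, 3, 9, 2, 5, 4)(6, 7)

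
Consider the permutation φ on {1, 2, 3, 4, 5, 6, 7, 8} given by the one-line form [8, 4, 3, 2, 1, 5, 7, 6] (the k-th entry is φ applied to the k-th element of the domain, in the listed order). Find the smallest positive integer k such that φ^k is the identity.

Writing φ as disjoint cycles, the cycle lengths are 4, 2, 1, 1.
Since disjoint cycles commute, ord(φ) = lcm(4, 2) = 4.

4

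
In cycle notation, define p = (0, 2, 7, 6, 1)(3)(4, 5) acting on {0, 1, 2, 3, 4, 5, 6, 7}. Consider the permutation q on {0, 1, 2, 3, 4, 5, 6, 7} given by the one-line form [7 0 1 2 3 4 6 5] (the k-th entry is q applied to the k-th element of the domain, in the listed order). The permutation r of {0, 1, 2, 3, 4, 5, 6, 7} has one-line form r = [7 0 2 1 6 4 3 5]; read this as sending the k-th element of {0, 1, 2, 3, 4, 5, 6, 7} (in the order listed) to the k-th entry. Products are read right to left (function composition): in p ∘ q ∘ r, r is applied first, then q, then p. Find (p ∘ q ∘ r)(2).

Chase 2: r(2) = 2; q(2) = 1; p(1) = 0. Hence (p ∘ q ∘ r)(2) = 0.

0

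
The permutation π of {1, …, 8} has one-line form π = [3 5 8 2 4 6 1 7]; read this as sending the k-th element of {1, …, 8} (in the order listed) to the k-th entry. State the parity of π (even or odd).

odd

In disjoint-cycle form the cycle lengths are 4, 3, 1.
A cycle of length ℓ contributes ℓ−1 transpositions, so π is a product of 3 + 2 = 5 transpositions — odd.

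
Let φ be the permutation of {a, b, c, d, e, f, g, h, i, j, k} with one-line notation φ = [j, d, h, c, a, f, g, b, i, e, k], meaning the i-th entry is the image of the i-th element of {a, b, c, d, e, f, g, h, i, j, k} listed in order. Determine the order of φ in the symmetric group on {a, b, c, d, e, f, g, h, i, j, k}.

12

Decomposing into disjoint cycles gives cycle lengths 4, 3, 1, 1, 1, 1.
Since disjoint cycles commute, ord(φ) = lcm(4, 3) = 12.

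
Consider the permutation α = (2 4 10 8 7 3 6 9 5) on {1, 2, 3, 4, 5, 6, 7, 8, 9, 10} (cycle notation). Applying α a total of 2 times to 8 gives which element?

3

8 lies in the 9-cycle (2 4 10 8 7 3 6 9 5).
Advancing 2 steps from 8: 8 → 7 → 3.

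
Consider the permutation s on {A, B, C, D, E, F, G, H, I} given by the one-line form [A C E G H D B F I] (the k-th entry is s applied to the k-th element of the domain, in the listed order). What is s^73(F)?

Tracing F → D → … returns to F after 7 steps, so F lies in a 7-cycle (B C E H F D G).
On a 7-cycle, s^7 is the identity, so s^73 = s^3 there (73 ≡ 3 mod 7).
Stepping 3 places around the cycle: F → D → G → B.

B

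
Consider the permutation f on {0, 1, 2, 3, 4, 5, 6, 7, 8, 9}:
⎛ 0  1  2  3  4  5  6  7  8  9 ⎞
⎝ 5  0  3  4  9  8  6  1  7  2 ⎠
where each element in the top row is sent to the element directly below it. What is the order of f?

Writing f as disjoint cycles, the cycle lengths are 5, 4, 1.
The order of f is the least common multiple of its cycle lengths: lcm(5, 4) = 20.

20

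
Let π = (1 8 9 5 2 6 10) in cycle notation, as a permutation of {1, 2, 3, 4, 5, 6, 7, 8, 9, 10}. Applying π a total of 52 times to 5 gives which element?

10

5 lies in the 7-cycle (1 8 9 5 2 6 10).
On a 7-cycle, π^7 is the identity, so π^52 = π^3 there (52 ≡ 3 mod 7).
Advancing 3 steps from 5: 5 → 2 → 6 → 10.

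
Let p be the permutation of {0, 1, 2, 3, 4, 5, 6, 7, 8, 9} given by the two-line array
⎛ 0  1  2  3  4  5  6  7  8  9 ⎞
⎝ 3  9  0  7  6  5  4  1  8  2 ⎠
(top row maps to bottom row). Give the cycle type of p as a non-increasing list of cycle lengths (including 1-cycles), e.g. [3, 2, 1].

The disjoint cycles are (0, 3, 7, 1, 9, 2)(4, 6)(5)(8), with lengths 6, 2, 1, 1 in non-increasing order.

[6, 2, 1, 1]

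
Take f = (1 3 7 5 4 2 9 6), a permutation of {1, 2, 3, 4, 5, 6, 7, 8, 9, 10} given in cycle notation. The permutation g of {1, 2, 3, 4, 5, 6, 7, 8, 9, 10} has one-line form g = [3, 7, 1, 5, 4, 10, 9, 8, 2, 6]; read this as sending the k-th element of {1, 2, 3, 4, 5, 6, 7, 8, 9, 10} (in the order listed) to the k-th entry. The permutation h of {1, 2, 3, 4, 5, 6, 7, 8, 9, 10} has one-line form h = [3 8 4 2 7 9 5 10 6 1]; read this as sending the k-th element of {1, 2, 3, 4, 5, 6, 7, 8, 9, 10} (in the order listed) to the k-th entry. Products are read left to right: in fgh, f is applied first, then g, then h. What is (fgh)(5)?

7

Chase 5: f(5) = 4; g(4) = 5; h(5) = 7. Hence (fgh)(5) = 7.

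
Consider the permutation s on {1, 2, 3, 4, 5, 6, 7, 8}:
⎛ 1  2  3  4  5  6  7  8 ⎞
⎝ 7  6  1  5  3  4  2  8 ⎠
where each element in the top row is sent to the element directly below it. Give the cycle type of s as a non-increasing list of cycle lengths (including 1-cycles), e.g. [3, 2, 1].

The disjoint cycles are (1 7 2 6 4 5 3)(8), with lengths 7, 1 in non-increasing order.

[7, 1]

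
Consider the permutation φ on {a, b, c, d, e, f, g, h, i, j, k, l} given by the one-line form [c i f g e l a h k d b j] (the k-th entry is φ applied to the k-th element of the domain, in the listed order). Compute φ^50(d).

Tracing d → g → … returns to d after 7 steps, so d lies in a 7-cycle (a c f l j d g).
On a 7-cycle, φ^7 is the identity, so φ^50 = φ^1 there (50 ≡ 1 mod 7).
Stepping 1 place around the cycle: d → g.

g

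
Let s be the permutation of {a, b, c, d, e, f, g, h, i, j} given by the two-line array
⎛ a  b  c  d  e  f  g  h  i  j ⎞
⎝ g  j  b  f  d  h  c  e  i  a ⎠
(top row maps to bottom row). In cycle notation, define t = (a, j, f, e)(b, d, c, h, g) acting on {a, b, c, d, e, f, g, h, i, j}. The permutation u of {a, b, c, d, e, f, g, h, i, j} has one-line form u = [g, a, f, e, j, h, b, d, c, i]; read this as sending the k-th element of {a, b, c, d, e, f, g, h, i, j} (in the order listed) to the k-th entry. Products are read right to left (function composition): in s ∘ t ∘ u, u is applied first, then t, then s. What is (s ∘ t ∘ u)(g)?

f

Chase g: u(g) = b; t(b) = d; s(d) = f. Hence (s ∘ t ∘ u)(g) = f.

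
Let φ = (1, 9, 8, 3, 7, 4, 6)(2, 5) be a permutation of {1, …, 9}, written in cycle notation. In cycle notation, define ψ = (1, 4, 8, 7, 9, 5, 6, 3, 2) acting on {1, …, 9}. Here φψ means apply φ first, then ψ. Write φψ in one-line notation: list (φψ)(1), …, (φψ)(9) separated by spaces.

Chase each element through φ then ψ: 1 → 9 → 5; 2 → 5 → 6; 3 → 7 → 9; 4 → 6 → 3; 5 → 2 → 1; 6 → 1 → 4; 7 → 4 → 8; 8 → 3 → 2; 9 → 8 → 7.
So φψ in one-line form is 5 6 9 3 1 4 8 2 7.

5 6 9 3 1 4 8 2 7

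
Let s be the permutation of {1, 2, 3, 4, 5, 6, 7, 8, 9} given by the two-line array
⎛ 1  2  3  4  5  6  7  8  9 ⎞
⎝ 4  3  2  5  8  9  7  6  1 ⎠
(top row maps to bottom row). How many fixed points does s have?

1

The fixed points (elements with s(x) = x) are {7}, so there is 1.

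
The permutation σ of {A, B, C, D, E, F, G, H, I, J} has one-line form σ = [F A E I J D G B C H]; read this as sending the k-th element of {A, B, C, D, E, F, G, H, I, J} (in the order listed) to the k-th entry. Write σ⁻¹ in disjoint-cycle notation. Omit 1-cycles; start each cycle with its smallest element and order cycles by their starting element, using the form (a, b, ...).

(A, B, H, J, E, C, I, D, F)

First write σ in disjoint cycles: (A, F, D, I, C, E, J, H, B).
The inverse reverses every cycle; in canonical form, σ⁻¹ = (A, B, H, J, E, C, I, D, F).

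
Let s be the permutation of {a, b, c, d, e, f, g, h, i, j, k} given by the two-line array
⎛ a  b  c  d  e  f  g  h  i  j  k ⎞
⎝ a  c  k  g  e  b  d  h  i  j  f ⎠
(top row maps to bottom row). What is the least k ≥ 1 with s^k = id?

4

Decomposing into disjoint cycles gives cycle lengths 4, 2, 1, 1, 1, 1, 1.
Since disjoint cycles commute, ord(s) = lcm(4, 2) = 4.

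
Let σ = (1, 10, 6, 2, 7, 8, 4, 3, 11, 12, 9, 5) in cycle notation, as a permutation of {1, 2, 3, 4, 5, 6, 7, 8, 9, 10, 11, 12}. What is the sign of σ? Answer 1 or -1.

-1

The cycle lengths are 12.
A cycle is odd iff its length is even; σ has 1 even-length cycle, so sgn(σ) = (−1)^1 and σ is odd.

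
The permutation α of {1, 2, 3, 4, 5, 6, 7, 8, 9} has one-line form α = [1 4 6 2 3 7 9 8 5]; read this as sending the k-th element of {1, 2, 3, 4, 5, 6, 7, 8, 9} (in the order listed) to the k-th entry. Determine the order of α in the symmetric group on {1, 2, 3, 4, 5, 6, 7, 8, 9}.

10

The disjoint-cycle form of α has cycle lengths 5, 2, 1, 1.
The order is lcm(5, 2) = 10.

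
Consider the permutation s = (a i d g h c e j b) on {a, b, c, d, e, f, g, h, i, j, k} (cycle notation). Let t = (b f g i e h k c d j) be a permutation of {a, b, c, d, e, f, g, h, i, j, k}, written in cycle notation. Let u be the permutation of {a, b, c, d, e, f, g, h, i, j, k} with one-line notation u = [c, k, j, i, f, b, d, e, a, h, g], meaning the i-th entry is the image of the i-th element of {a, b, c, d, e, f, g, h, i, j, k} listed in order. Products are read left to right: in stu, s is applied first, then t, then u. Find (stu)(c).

Apply the permutations in order: s(c) = e, then t(e) = h, then u(h) = e. So (stu)(c) = e.

e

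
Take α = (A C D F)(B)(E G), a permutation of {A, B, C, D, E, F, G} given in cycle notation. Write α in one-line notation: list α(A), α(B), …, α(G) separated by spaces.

Reading each image from the cycles: A→C, B→B, C→D, D→F, E→G, F→A, G→E.
Listing these in domain order gives C B D F G A E.

C B D F G A E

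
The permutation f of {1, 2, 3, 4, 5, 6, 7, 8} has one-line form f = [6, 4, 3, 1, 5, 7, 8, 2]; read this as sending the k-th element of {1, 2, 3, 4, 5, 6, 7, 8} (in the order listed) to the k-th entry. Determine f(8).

8 is element number 8 of the domain, and entry number 8 of the one-line form is 2, so f(8) = 2.

2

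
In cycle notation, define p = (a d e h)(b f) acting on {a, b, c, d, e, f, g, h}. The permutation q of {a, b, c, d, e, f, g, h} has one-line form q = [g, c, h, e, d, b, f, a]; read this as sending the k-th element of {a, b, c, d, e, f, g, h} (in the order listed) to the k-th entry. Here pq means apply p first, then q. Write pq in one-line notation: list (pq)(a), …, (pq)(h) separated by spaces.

Chase each element through p then q: a → d → e; b → f → b; c → c → h; d → e → d; e → h → a; f → b → c; g → g → f; h → a → g.
Collecting the images, pq = [e b h d a c f g].

e b h d a c f g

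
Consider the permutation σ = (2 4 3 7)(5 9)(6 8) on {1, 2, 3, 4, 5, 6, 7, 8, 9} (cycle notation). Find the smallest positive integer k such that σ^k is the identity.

The cycle type of σ is (4, 2, 2, 1).
The order is lcm(4, 2, 2) = 4.

4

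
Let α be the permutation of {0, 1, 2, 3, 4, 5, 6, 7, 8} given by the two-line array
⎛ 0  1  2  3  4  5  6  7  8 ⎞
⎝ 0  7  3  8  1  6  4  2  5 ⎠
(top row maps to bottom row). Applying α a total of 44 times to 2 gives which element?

Tracing 2 → 3 → … returns to 2 after 8 steps, so 2 lies in an 8-cycle (1 7 2 3 8 5 6 4).
Since the cycle has length 8, α^44 acts on it the same as α^4 (44 mod 8 = 4).
Stepping 4 places around the cycle: 2 → 3 → 8 → 5 → 6.

6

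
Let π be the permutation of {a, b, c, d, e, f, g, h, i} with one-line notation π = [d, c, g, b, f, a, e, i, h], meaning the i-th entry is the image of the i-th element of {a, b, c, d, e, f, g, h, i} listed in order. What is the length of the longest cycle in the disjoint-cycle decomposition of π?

Decomposing into disjoint cycles gives (a d b c g e f)(h i); the longest has length 7.

7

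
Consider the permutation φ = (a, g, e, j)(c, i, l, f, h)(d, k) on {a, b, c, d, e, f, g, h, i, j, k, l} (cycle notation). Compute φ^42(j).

j lies in the 4-cycle (a, g, e, j).
Since the cycle has length 4, φ^42 acts on it the same as φ^2 (42 mod 4 = 2).
Advancing 2 steps from j: j → a → g.

g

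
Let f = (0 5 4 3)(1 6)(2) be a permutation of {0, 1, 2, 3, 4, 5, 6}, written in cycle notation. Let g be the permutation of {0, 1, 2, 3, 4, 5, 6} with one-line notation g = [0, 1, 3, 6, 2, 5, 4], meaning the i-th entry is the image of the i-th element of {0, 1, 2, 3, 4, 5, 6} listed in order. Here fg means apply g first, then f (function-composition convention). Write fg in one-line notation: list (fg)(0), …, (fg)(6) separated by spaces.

5 6 0 1 2 4 3

(fg)(x) = f(g(x)). Computing each image: f(g(0)) = f(0) = 5, f(g(1)) = f(1) = 6, f(g(2)) = f(3) = 0, f(g(3)) = f(6) = 1, f(g(4)) = f(2) = 2, f(g(5)) = f(5) = 4, f(g(6)) = f(4) = 3.
Hence fg = [5 6 0 1 2 4 3].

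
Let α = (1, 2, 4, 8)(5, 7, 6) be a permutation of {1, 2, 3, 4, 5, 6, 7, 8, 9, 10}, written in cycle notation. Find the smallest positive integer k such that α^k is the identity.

12

The disjoint cycles have lengths 4, 3, 1, 1, 1.
The order of α is the least common multiple of its cycle lengths: lcm(4, 3) = 12.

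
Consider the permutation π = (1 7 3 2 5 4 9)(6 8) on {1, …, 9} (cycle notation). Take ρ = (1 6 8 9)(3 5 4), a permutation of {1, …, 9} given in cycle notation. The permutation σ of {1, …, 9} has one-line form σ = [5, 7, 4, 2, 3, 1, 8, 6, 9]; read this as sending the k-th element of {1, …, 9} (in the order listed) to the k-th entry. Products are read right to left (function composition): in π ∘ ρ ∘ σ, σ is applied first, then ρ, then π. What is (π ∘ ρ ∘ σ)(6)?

8

Apply the permutations in order: σ(6) = 1, then ρ(1) = 6, then π(6) = 8. So (π ∘ ρ ∘ σ)(6) = 8.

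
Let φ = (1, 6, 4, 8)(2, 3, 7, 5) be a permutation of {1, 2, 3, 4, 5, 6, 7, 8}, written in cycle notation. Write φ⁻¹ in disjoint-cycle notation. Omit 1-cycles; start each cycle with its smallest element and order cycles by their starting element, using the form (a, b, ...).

(1, 8, 4, 6)(2, 5, 7, 3)

If φ sends a → b within a cycle, φ⁻¹ sends b → a; equivalently, reverse each cycle.
Reversing each cycle of φ and rotating so the smallest element leads gives (1, 8, 4, 6)(2, 5, 7, 3).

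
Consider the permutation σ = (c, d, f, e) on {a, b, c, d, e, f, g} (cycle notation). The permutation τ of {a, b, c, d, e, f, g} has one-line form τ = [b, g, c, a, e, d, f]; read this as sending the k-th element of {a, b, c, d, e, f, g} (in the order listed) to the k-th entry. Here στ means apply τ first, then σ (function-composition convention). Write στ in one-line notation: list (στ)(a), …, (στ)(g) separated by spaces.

b g d a c f e

Chase each element through τ then σ: a → b → b; b → g → g; c → c → d; d → a → a; e → e → c; f → d → f; g → f → e.
So στ in one-line form is b g d a c f e.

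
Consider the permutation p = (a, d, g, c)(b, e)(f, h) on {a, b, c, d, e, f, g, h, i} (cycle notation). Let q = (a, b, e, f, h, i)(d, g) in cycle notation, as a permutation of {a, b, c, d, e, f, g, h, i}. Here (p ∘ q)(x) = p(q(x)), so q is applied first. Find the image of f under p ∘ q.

(p ∘ q)(f) = p(q(f)). q(f) = h, then p(h) = f. So (p ∘ q)(f) = f.

f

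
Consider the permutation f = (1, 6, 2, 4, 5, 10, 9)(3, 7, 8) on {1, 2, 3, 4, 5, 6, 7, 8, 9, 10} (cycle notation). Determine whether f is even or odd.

The cycle lengths are 7, 3.
A cycle of length ℓ contributes ℓ−1 transpositions, so f is a product of 6 + 2 = 8 transpositions — even.

even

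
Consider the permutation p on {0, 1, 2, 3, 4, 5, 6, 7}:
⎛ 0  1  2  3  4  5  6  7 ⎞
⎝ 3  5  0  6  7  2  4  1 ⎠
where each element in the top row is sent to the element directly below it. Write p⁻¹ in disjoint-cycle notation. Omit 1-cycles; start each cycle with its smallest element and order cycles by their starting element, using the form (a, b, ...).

First write p in disjoint cycles: (0, 3, 6, 4, 7, 1, 5, 2).
The inverse reverses every cycle; in canonical form, p⁻¹ = (0, 2, 5, 1, 7, 4, 6, 3).

(0, 2, 5, 1, 7, 4, 6, 3)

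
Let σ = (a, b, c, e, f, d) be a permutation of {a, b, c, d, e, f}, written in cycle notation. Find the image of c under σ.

c appears in (a, b, c, e, f, d); the next entry (wrapping around) is e.

e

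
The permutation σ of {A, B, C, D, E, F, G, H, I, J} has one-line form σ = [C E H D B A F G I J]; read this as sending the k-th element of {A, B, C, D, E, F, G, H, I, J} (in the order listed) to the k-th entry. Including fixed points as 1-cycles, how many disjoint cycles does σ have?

The cycle decomposition is (A, C, H, G, F)(B, E)(D)(I)(J), which has 5 cycles (counting 1-cycles).

5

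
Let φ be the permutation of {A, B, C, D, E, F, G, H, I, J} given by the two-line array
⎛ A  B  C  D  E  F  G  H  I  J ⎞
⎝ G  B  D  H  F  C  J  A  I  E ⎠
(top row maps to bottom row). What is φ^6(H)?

Tracing H → A → … returns to H after 8 steps, so H lies in an 8-cycle (A, G, J, E, F, C, D, H).
Advancing 6 steps from H: H → A → G → J → E → F → C.

C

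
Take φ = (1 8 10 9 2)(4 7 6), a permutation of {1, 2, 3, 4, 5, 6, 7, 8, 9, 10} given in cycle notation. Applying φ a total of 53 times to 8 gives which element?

8 lies in the 5-cycle (1 8 10 9 2).
Since the cycle has length 5, φ^53 acts on it the same as φ^3 (53 mod 5 = 3).
Stepping 3 places around the cycle: 8 → 10 → 9 → 2.

2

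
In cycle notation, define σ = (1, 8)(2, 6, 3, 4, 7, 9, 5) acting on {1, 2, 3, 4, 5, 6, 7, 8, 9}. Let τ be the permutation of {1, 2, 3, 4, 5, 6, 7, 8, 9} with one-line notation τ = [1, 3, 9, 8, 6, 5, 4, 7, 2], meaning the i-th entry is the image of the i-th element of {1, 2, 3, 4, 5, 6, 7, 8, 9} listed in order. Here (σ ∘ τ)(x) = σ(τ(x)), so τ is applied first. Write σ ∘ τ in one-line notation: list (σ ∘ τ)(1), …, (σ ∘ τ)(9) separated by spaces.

8 4 5 1 3 2 7 9 6

(σ ∘ τ)(x) = σ(τ(x)). Computing each image: σ(τ(1)) = σ(1) = 8, σ(τ(2)) = σ(3) = 4, σ(τ(3)) = σ(9) = 5, σ(τ(4)) = σ(8) = 1, σ(τ(5)) = σ(6) = 3, σ(τ(6)) = σ(5) = 2, σ(τ(7)) = σ(4) = 7, σ(τ(8)) = σ(7) = 9, σ(τ(9)) = σ(2) = 6.
Hence σ ∘ τ = [8 4 5 1 3 2 7 9 6].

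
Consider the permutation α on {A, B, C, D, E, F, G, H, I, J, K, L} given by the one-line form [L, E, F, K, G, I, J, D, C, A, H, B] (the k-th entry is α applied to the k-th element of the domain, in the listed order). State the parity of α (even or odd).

odd

In disjoint-cycle form the cycle lengths are 6, 3, 3.
A cycle is odd iff its length is even; α has 1 even-length cycle, so sgn(α) = (−1)^1 and α is odd.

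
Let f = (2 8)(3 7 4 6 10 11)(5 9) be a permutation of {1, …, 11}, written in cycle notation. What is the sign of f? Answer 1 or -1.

-1

The cycle lengths are 6, 2, 2, 1.
A cycle is odd iff its length is even; f has 3 even-length cycles, so sgn(f) = (−1)^3 and f is odd.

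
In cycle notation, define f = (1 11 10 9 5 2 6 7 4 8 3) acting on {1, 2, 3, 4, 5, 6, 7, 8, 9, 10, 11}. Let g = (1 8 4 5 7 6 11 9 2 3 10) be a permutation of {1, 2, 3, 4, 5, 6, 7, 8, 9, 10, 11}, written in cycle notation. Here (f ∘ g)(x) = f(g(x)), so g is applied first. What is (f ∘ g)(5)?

g(5) = 7, then f(7) = 4; composing gives (f ∘ g)(5) = 4.

4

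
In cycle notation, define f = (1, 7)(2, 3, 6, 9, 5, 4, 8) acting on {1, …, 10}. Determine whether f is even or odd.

The cycle lengths are 7, 2, 1.
A cycle of length ℓ contributes ℓ−1 transpositions, so f is a product of 6 + 1 = 7 transpositions — odd.

odd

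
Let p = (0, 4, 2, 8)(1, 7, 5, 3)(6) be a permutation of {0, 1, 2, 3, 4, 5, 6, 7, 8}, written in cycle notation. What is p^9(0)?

4

0 lies in the 4-cycle (0, 4, 2, 8).
Powers repeat with period 4 on this cycle, and 9 mod 4 = 1, so p^9(0) = p^1(0).
Advancing 1 step from 0: 0 → 4.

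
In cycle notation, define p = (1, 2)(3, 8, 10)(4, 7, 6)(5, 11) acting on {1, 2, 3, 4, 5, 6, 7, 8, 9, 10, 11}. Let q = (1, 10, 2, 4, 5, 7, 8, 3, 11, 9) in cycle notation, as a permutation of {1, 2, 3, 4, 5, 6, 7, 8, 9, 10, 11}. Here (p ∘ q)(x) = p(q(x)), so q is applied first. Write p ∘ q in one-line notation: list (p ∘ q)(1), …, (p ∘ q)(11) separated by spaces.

3 7 5 11 6 4 10 8 2 1 9

(p ∘ q)(x) = p(q(x)). Computing each image: p(q(1)) = p(10) = 3, p(q(2)) = p(4) = 7, p(q(3)) = p(11) = 5, p(q(4)) = p(5) = 11, p(q(5)) = p(7) = 6, p(q(6)) = p(6) = 4, p(q(7)) = p(8) = 10, p(q(8)) = p(3) = 8, p(q(9)) = p(1) = 2, p(q(10)) = p(2) = 1, p(q(11)) = p(9) = 9.
Hence p ∘ q = [3 7 5 11 6 4 10 8 2 1 9].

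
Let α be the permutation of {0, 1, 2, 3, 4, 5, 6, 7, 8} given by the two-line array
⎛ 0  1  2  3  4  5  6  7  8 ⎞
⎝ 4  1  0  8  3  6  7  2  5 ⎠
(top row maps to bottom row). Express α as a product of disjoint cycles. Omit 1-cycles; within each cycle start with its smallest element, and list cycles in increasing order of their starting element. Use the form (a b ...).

From 0: 0 → 4 → 3 → 8 → 5 → 6 → 7 → 2 → 0, closing the cycle (0 4 3 8 5 6 7 2).
Repeating from the next unused element and collecting all non-trivial cycles gives (0 4 3 8 5 6 7 2).

(0 4 3 8 5 6 7 2)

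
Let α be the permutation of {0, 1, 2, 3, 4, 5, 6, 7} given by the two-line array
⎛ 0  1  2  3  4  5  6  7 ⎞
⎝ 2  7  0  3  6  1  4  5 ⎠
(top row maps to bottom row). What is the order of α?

6

Writing α as disjoint cycles, the cycle lengths are 3, 2, 2, 1.
Since disjoint cycles commute, ord(α) = lcm(3, 2, 2) = 6.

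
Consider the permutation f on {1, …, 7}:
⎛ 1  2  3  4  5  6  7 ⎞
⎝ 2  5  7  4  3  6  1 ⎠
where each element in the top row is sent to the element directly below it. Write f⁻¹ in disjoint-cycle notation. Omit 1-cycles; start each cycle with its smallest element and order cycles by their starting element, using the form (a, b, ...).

The cycle decomposition of f is (1, 2, 5, 3, 7).
Reversing each cycle (and rotating so the smallest element leads) gives f⁻¹ = (1, 7, 3, 5, 2).

(1, 7, 3, 5, 2)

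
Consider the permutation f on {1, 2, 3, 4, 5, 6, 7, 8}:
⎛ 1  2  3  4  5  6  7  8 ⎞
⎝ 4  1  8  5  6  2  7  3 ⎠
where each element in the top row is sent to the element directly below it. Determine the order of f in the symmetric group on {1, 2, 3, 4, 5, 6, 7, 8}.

10

The disjoint-cycle form of f has cycle lengths 5, 2, 1.
The order is lcm(5, 2) = 10.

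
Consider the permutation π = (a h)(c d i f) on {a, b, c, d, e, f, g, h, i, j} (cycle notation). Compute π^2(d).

d lies in the 4-cycle (c d i f).
Advancing 2 steps from d: d → i → f.

f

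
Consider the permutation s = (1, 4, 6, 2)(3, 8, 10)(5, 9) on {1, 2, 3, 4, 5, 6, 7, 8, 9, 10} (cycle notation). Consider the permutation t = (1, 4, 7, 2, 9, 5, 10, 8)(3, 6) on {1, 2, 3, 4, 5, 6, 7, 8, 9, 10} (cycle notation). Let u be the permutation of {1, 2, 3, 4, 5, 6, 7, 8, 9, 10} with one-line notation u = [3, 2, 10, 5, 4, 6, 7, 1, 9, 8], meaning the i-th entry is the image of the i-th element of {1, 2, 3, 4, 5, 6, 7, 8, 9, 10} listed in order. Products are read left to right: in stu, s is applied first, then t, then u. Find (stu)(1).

(stu)(1) = u(t(s(1))). s(1) = 4, then t(4) = 7, then u(7) = 7, so the result is 7.

7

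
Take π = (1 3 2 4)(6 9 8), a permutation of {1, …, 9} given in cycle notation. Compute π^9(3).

2

3 lies in the 4-cycle (1 3 2 4).
Since the cycle has length 4, π^9 acts on it the same as π^1 (9 mod 4 = 1).
Stepping 1 place around the cycle: 3 → 2.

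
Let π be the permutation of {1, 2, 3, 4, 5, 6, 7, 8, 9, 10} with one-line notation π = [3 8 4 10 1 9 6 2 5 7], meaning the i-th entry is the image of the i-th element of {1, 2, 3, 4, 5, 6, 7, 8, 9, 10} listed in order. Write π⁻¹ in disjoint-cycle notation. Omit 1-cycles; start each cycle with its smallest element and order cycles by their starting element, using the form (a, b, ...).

(1, 5, 9, 6, 7, 10, 4, 3)(2, 8)

The cycle decomposition of π is (1, 3, 4, 10, 7, 6, 9, 5)(2, 8).
Reversing each cycle (and rotating so the smallest element leads) gives π⁻¹ = (1, 5, 9, 6, 7, 10, 4, 3)(2, 8).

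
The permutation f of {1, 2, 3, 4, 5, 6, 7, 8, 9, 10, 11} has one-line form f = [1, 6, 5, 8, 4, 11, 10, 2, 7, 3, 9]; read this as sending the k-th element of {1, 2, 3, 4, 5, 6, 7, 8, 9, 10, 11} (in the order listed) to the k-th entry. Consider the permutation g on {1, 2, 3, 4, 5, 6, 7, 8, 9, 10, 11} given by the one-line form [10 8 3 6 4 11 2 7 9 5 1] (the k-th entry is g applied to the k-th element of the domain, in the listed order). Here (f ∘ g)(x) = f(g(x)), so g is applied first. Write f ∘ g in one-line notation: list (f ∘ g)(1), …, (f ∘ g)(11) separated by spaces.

(f ∘ g)(x) = f(g(x)). Computing each image: f(g(1)) = f(10) = 3, f(g(2)) = f(8) = 2, f(g(3)) = f(3) = 5, f(g(4)) = f(6) = 11, f(g(5)) = f(4) = 8, f(g(6)) = f(11) = 9, f(g(7)) = f(2) = 6, f(g(8)) = f(7) = 10, f(g(9)) = f(9) = 7, f(g(10)) = f(5) = 4, f(g(11)) = f(1) = 1.
Hence f ∘ g = [3 2 5 11 8 9 6 10 7 4 1].

3 2 5 11 8 9 6 10 7 4 1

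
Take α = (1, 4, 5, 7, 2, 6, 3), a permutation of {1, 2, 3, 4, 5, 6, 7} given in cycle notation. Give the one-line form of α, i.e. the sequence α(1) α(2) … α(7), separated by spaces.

4 6 1 5 7 3 2

Image by image: 1↦4, 2↦6, 3↦1, 4↦5, 5↦7, 6↦3, 7↦2.
So the one-line form is 4 6 1 5 7 3 2.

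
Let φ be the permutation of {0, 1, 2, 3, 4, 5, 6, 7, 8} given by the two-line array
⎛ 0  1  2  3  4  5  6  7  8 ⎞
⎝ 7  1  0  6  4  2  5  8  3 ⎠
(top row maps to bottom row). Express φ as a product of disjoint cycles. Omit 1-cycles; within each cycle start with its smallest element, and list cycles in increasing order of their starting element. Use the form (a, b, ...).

(0, 7, 8, 3, 6, 5, 2)

From 0: 0 → 7 → 8 → 3 → 6 → 5 → 2 → 0, closing the cycle (0, 7, 8, 3, 6, 5, 2).
Repeating from the next unused element and collecting all non-trivial cycles gives (0, 7, 8, 3, 6, 5, 2).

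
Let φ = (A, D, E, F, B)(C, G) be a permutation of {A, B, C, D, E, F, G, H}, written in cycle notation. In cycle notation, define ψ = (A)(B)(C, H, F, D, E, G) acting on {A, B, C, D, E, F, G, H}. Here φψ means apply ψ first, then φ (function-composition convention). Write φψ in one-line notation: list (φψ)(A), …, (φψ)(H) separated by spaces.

For each element, apply ψ then φ: A → A → D; B → B → A; C → H → H; D → E → F; E → G → C; F → D → E; G → C → G; H → F → B.
So φψ in one-line form is D A H F C E G B.

D A H F C E G B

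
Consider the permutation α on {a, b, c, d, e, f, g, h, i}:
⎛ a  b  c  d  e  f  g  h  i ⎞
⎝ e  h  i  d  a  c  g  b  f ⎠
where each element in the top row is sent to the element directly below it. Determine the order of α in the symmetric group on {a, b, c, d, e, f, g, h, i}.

Writing α as disjoint cycles, the cycle lengths are 3, 2, 2, 1, 1.
The order is lcm(3, 2, 2) = 6.

6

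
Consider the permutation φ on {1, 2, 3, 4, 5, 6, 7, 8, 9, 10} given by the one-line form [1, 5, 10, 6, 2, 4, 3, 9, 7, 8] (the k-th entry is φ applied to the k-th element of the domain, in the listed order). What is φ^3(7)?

8

Tracing 7 → 3 → … returns to 7 after 5 steps, so 7 lies in a 5-cycle (3, 10, 8, 9, 7).
Stepping 3 places around the cycle: 7 → 3 → 10 → 8.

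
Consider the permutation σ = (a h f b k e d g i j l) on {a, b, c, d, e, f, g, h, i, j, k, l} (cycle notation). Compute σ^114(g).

a

g lies in the 11-cycle (a h f b k e d g i j l).
Powers repeat with period 11 on this cycle, and 114 mod 11 = 4, so σ^114(g) = σ^4(g).
Advancing 4 steps from g: g → i → j → l → a.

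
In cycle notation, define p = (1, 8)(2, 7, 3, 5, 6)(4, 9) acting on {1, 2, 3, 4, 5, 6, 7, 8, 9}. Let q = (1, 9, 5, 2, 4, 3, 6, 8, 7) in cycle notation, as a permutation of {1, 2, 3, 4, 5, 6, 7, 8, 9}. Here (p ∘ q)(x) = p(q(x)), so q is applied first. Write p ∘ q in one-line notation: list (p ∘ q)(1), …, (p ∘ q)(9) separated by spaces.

Chase each element through q then p: 1 → 9 → 4; 2 → 4 → 9; 3 → 6 → 2; 4 → 3 → 5; 5 → 2 → 7; 6 → 8 → 1; 7 → 1 → 8; 8 → 7 → 3; 9 → 5 → 6.
So p ∘ q in one-line form is 4 9 2 5 7 1 8 3 6.

4 9 2 5 7 1 8 3 6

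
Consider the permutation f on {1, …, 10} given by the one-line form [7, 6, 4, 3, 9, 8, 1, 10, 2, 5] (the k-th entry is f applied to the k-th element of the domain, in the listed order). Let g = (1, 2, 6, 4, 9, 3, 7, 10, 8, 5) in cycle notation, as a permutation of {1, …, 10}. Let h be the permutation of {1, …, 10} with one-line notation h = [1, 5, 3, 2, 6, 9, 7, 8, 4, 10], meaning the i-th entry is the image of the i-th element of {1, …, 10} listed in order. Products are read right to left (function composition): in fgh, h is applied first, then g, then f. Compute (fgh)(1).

Apply the permutations in order: h(1) = 1, then g(1) = 2, then f(2) = 6. So (fgh)(1) = 6.

6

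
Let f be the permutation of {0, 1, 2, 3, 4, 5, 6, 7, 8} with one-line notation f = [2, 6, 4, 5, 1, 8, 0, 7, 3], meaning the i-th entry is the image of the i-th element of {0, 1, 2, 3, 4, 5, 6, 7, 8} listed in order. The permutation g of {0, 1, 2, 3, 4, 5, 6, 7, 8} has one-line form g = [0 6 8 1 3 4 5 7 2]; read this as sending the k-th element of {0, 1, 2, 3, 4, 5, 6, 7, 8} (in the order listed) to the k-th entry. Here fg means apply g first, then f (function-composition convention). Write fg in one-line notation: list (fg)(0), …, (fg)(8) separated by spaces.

For each element, apply g then f: 0 → 0 → 2; 1 → 6 → 0; 2 → 8 → 3; 3 → 1 → 6; 4 → 3 → 5; 5 → 4 → 1; 6 → 5 → 8; 7 → 7 → 7; 8 → 2 → 4.
So fg in one-line form is 2 0 3 6 5 1 8 7 4.

2 0 3 6 5 1 8 7 4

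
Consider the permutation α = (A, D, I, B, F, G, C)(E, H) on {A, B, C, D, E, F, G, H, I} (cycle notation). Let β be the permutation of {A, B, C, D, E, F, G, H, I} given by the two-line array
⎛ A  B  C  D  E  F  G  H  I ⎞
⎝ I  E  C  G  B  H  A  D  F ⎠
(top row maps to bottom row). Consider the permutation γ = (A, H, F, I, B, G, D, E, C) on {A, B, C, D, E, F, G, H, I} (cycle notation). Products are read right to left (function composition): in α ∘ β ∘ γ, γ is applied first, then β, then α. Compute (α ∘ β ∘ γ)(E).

A

Apply the permutations in order: γ(E) = C, then β(C) = C, then α(C) = A. So (α ∘ β ∘ γ)(E) = A.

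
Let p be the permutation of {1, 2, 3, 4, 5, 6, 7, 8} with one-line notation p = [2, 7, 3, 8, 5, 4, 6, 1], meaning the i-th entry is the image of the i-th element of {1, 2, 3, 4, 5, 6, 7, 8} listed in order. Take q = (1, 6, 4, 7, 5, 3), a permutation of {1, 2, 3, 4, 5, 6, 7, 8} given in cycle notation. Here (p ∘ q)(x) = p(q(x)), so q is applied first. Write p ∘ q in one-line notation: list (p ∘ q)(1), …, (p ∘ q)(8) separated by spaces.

4 7 2 6 3 8 5 1

Chase each element through q then p: 1 → 6 → 4; 2 → 2 → 7; 3 → 1 → 2; 4 → 7 → 6; 5 → 3 → 3; 6 → 4 → 8; 7 → 5 → 5; 8 → 8 → 1.
Collecting the images, p ∘ q = [4 7 2 6 3 8 5 1].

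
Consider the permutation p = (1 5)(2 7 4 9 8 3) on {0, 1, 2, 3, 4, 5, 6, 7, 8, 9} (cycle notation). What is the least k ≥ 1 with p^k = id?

6

The cycle type of p is (6, 2, 1, 1).
Since disjoint cycles commute, ord(p) = lcm(6, 2) = 6.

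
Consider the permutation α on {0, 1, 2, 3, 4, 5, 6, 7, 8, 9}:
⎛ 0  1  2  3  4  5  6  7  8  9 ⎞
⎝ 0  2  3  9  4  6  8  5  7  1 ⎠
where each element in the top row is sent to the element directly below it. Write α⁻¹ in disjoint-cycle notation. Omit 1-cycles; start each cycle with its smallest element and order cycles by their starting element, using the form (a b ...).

(1 9 3 2)(5 7 8 6)

The cycle decomposition of α is (1 2 3 9)(5 6 8 7).
Reversing each cycle (and rotating so the smallest element leads) gives α⁻¹ = (1 9 3 2)(5 7 8 6).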